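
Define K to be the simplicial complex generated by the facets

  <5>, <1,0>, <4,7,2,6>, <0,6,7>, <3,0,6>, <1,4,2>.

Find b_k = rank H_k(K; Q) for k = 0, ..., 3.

We work with the vertex ordering 0 < 1 < 2 < 3 < 4 < 5 < 6 < 7. The simplices of K, each written with vertices in increasing order, are:

  0-simplices (8): [0], [1], [2], [3], [4], [5], [6], [7]
  1-simplices (13): [0,1], [0,3], [0,6], [0,7], [1,2], [1,4], [2,4], [2,6], [2,7], [3,6], [4,6], [4,7], [6,7]
  2-simplices (7): [0,3,6], [0,6,7], [1,2,4], [2,4,6], [2,4,7], [2,6,7], [4,6,7]
  3-simplices (1): [2,4,6,7]

so the chain groups are C_0 ≅ Z^8, C_1 ≅ Z^13, C_2 ≅ Z^7, C_3 ≅ Z^1.

The boundary map ∂_1: C_1 → C_0 maps an edge to its endpoints' difference, ∂[p,q] = q − p.
The 8×13 boundary matrix has rank 6 and Smith normal form diag(1,1,1,1,1,1).

Boundary ∂_2: C_2 → C_1 maps a triangle to the signed sum of its edges. For instance
  ∂[0,3,6] = [3,6] − [0,6] + [0,3],
  ∂[0,6,7] = [6,7] − [0,7] + [0,6].
As a 13×7 matrix over Z this has rank 6, with invariant factors (1,1,1,1,1,1).

The boundary map ∂_3: C_3 → C_2 sends each 3-simplex σ to the alternating sum Σ_i (−1)^i (σ with its i-th vertex removed). For instance
  ∂[2,4,6,7] = [4,6,7] − [2,6,7] + [2,4,7] − [2,4,6].
The 7×1 boundary matrix has rank 1 and Smith normal form diag(1).

Now H_k = ker ∂_k / im ∂_{k+1}, so:

  H_0: rank C_0 − rank ∂_1 = 8 − 6 = 2, and the invariant factors of ∂_1 are all 1, so H_0 = Z^2.
  H_1: rank ker ∂_1 − rank ∂_2 = (13 − 6) − 6 = 1, and the invariant factors of ∂_2 are all 1, so H_1 = Z.
  H_2: rank ker ∂_2 − rank ∂_3 = (7 − 6) − 1 = 0, and the invariant factors of ∂_3 are all 1, so H_2 = 0.
  H_3: rank ker ∂_3 − rank ∂_4 = (1 − 1) − 0 = 0, and there is no ∂_4, so H_3 = 0.

Hence the Betti numbers are b_0 = 2, b_1 = 1, b_2 = 0, b_3 = 0.

b_0 = 2, b_1 = 1, b_2 = 0, b_3 = 0.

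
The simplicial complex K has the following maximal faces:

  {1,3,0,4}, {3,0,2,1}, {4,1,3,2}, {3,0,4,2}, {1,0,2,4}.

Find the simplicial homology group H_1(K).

We work with the vertex ordering 0 < 1 < 2 < 3 < 4. The simplices of K, each written with vertices in increasing order, are:

  0-simplices (5): [0], [1], [2], [3], [4]
  1-simplices (10): [0,1], [0,2], [0,3], [0,4], [1,2], [1,3], [1,4], [2,3], [2,4], [3,4]
  2-simplices (10): [0,1,2], [0,1,3], [0,1,4], [0,2,3], [0,2,4], [0,3,4], [1,2,3], [1,2,4], [1,3,4], [2,3,4]
  3-simplices (5): [0,1,2,3], [0,1,2,4], [0,1,3,4], [0,2,3,4], [1,2,3,4]

giving chain groups C_0 ≅ Z^5, C_1 ≅ Z^10, C_2 ≅ Z^10, C_3 ≅ Z^5.

Boundary ∂_1: C_1 → C_0 sends each edge [p,q] (with p < q) to q − p.
This gives a 5×10 integer matrix of rank 4; reducing to Smith normal form yields diagonal entries (1,1,1,1).

∂_2: C_2 → C_1 acts by ∂[p,q,r] = [q,r] − [p,r] + [p,q]. For instance
  ∂[0,1,4] = [1,4] − [0,4] + [0,1],
  ∂[0,1,2] = [1,2] − [0,2] + [0,1].
This gives a 10×10 integer matrix of rank 6; reducing to Smith normal form yields diagonal entries (1,1,1,1,1,1).

Boundary ∂_3: C_3 → C_2 sends each 3-simplex σ to the alternating sum Σ_i (−1)^i (σ with its i-th vertex removed). For instance
  ∂[0,1,2,3] = [1,2,3] − [0,2,3] + [0,1,3] − [0,1,2],
  ∂[0,1,3,4] = [1,3,4] − [0,3,4] + [0,1,4] − [0,1,3].
The 10×5 boundary matrix has rank 4 and Smith normal form diag(1,1,1,1).

Reading off H_k = ker ∂_k / im ∂_{k+1}:

  H_1: rank ker ∂_1 − rank ∂_2 = (10 − 4) − 6 = 0, and the invariant factors of ∂_2 are all 1, so H_1 = 0.

H_1 ≅ 0.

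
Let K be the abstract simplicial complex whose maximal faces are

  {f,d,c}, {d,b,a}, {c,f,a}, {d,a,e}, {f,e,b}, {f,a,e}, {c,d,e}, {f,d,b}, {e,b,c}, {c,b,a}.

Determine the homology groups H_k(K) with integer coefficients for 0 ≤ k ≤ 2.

We work with the vertex ordering a < b < c < d < e < f. The simplices of K, each written with vertices in increasing order, are:

  0-simplices (6): a, b, c, d, e, f
  1-simplices (15): ab, ac, ad, ae, af, bc, bd, be, bf, cd, ce, cf, de, df, ef
  2-simplices (10): abc, abd, acf, ade, aef, bce, bdf, bef, cde, cdf

giving chain groups C_0 ≅ Z^6, C_1 ≅ Z^15, C_2 ≅ Z^10.

Boundary ∂_1: C_1 → C_0 is given by ∂[p,q] = [q] − [p].
The resulting 6×15 matrix has rank 5, and its Smith normal form has invariant factors (1,1,1,1,1).

∂_2: C_2 → C_1 acts by ∂[p,q,r] = [q,r] − [p,r] + [p,q]. For instance
  ∂acf = cf − af + ac,
  ∂cdf = df − cf + cd.
The resulting 15×10 matrix has rank 10, and its Smith normal form has invariant factors (1,1,1,1,1,1,1,1,1,2).

Computing H_k = (kernel of ∂_k) / (image of ∂_{k+1}):

  H_0: rank C_0 − rank ∂_1 = 6 − 5 = 1, and the invariant factors of ∂_1 are all 1, so H_0 ≅ Z.
  H_1: rank ker ∂_1 − rank ∂_2 = (15 − 5) − 10 = 0, and ∂_2 has invariant factor 2 > 1, so H_1 ≅ Z/2Z.
  H_2: rank ker ∂_2 − rank ∂_3 = (10 − 10) − 0 = 0, and there is no ∂_3, so H_2 ≅ 0.

(K is a triangulation of the real projective plane RP^2.)

H_0 = Z,  H_1 = Z/2Z,  H_2 = 0.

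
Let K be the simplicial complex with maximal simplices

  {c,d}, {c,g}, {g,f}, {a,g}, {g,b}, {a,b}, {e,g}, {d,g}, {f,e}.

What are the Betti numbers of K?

We work with the vertex ordering a < b < c < d < e < f < g. The simplices of K, each written with vertices in increasing order, are:

  0-simplices (7): a, b, c, d, e, f, g
  1-simplices (9): ab, ag, bg, cd, cg, dg, ef, eg, fg

Hence C_0 ≅ Z^7, C_1 ≅ Z^9.

The boundary map ∂_1: C_1 → C_0 is given by ∂[p,q] = [q] − [p].
As a 7×9 matrix over Z this has rank 6, with invariant factors (1,1,1,1,1,1).

Now H_k = ker ∂_k / im ∂_{k+1}, so:

  H_0: rank C_0 − rank ∂_1 = 7 − 6 = 1, and the invariant factors of ∂_1 are all 1, so H_0 = Z.
  H_1: rank ker ∂_1 − rank ∂_2 = (9 − 6) − 0 = 3, and there is no ∂_2, so H_1 = Z^3.

(K is a triangulation of a wedge of 3 circles.)

Hence the Betti numbers are b_0 = 1, b_1 = 3.

b_0 = 1, b_1 = 3.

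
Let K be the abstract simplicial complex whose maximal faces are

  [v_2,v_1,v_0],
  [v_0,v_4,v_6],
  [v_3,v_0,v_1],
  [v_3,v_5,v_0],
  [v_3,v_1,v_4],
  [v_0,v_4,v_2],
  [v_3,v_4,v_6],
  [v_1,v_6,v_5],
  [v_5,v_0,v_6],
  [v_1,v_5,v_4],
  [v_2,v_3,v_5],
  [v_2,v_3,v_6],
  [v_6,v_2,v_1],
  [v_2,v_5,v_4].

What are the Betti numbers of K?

b_0 = 1, b_1 = 2, b_2 = 1.

We work with the vertex ordering v_0 < v_1 < v_2 < v_3 < v_4 < v_5 < v_6. The simplices of K, each written with vertices in increasing order, are:

  0-simplices (7): [v_0], [v_1], [v_2], [v_3], [v_4], [v_5], [v_6]
  1-simplices (21): (21 of them)
  2-simplices (14): (14 of them)

giving chain groups C_0 ≅ Z^7, C_1 ≅ Z^21, C_2 ≅ Z^14.

The boundary map ∂_1: C_1 → C_0 is given by ∂[p,q] = [q] − [p]. For instance
  ∂[v_0,v_1] = [v_1] − [v_0].
This gives a 7×21 integer matrix of rank 6; reducing to Smith normal form yields diagonal entries (1,1,1,1,1,1).

∂_2: C_2 → C_1 sends each 2-simplex [p,q,r] to [q,r] − [p,r] + [p,q]. For instance
  ∂[v_2,v_4,v_5] = [v_4,v_5] − [v_2,v_5] + [v_2,v_4],
  ∂[v_0,v_3,v_5] = [v_3,v_5] − [v_0,v_5] + [v_0,v_3].
The 21×14 boundary matrix has rank 13 and Smith normal form diag(1,1,1,1,1,1,1,1,1,1,1,1,1).

From H_k ≅ ker(∂_k) / im(∂_{k+1}) we obtain:

  H_0: rank C_0 − rank ∂_1 = 7 − 6 = 1, and the invariant factors of ∂_1 are all 1, so H_0 ≅ Z.
  H_1: rank ker ∂_1 − rank ∂_2 = (21 − 6) − 13 = 2, and the invariant factors of ∂_2 are all 1, so H_1 ≅ Z^2.
  H_2: rank ker ∂_2 − rank ∂_3 = (14 − 13) − 0 = 1, and there is no ∂_3, so H_2 ≅ Z.

As a check, the Euler characteristic is 7 − 21 + 14 = 0, which agrees with 1 − 2 + 1 = 0.
(K is a triangulation of the torus T^2.)

Hence the Betti numbers are b_0 = 1, b_1 = 2, b_2 = 1.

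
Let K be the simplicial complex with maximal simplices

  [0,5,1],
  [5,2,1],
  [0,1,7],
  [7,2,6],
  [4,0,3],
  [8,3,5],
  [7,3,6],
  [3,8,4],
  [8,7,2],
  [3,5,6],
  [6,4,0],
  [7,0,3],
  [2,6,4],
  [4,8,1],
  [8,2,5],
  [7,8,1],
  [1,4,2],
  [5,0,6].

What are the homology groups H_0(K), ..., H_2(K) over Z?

We work with the vertex ordering 0 < 1 < 2 < 3 < 4 < 5 < 6 < 7 < 8. The simplices of K, each written with vertices in increasing order, are:

  0-simplices (9): [0], [1], [2], [3], [4], [5], [6], [7], [8]
  1-simplices (27): (27 of them)
  2-simplices (18): [0,1,5], [0,1,7], [0,3,4], [0,3,7], [0,4,6], [0,5,6], [1,2,4], [1,2,5], [1,4,8], [1,7,8], [2,4,6], [2,5,8], [2,6,7], [2,7,8], [3,4,8], [3,5,6], [3,5,8], [3,6,7]

Hence C_0 ≅ Z^9, C_1 ≅ Z^27, C_2 ≅ Z^18.

The boundary map ∂_1: C_1 → C_0 is given by ∂[p,q] = [q] − [p].
The 9×27 boundary matrix has rank 8 and Smith normal form diag(1,1,1,1,1,1,1,1).

The boundary map ∂_2: C_2 → C_1 maps a triangle to the signed sum of its edges. For instance
  ∂[2,6,7] = [6,7] − [2,7] + [2,6],
  ∂[0,3,7] = [3,7] − [0,7] + [0,3].
As a 27×18 matrix over Z this has rank 18, with invariant factors (1,1,1,1,1,1,1,1,1,1,1,1,1,1,1,1,1,2).

Reading off H_k = ker ∂_k / im ∂_{k+1}:

  H_0: rank C_0 − rank ∂_1 = 9 − 8 = 1, and the invariant factors of ∂_1 are all 1, so H_0 ≅ Z.
  H_1: rank ker ∂_1 − rank ∂_2 = (27 − 8) − 18 = 1, and ∂_2 has invariant factor 2 > 1, so H_1 ≅ Z ⊕ Z/2.
  H_2: rank ker ∂_2 − rank ∂_3 = (18 − 18) − 0 = 0, and there is no ∂_3, so H_2 ≅ 0.

H_0 ≅ Z,  H_1 ≅ Z ⊕ Z/2,  H_2 = 0.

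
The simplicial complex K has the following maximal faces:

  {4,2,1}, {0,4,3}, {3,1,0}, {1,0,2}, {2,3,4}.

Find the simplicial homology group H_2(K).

K has 5 vertices, 10 edges, 5 triangles.
rank ∂_2 = 5, rank ∂_3 = 0 ⇒ b_2 = 5 − 5 − 0 = 0. So H_2 ≅ 0.

H_2 = 0.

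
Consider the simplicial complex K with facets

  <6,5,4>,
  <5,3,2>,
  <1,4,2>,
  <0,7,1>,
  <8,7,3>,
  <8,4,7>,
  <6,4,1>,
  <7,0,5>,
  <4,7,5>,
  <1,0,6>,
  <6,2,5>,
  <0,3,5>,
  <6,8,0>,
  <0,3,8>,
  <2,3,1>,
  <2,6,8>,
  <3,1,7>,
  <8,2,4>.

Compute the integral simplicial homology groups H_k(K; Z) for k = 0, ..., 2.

Take the total order 0 < 1 < 2 < 3 < 4 < 5 < 6 < 7 < 8 on the vertex set. Then K (dimension 2) consists of the simplices:

  0-simplices (9): [0], [1], [2], [3], [4], [5], [6], [7], [8]
  1-simplices (27): (27 of them)
  2-simplices (18): [0,1,6], [0,1,7], [0,3,5], [0,3,8], [0,5,7], [0,6,8], [1,2,3], [1,2,4], [1,3,7], [1,4,6], [2,3,5], [2,4,8], [2,5,6], [2,6,8], [3,7,8], [4,5,6], [4,5,7], [4,7,8]

giving chain groups C_0 ≅ Z^9, C_1 ≅ Z^27, C_2 ≅ Z^18.

The boundary map ∂_1: C_1 → C_0 maps an edge to its endpoints' difference, ∂[p,q] = q − p.
As a 9×27 matrix over Z this has rank 8, with invariant factors (1,1,1,1,1,1,1,1).

∂_2: C_2 → C_1 acts by ∂[p,q,r] = [q,r] − [p,r] + [p,q]. For instance
  ∂[1,4,6] = [4,6] − [1,6] + [1,4],
  ∂[4,5,7] = [5,7] − [4,7] + [4,5].
As a 27×18 matrix over Z this has rank 18, with invariant factors (1,1,1,1,1,1,1,1,1,1,1,1,1,1,1,1,1,2).

Now H_k = ker ∂_k / im ∂_{k+1}, so:

  H_0: rank C_0 − rank ∂_1 = 9 − 8 = 1, and the invariant factors of ∂_1 are all 1, so H_0 ≅ Z.
  H_1: rank ker ∂_1 − rank ∂_2 = (27 − 8) − 18 = 1, and ∂_2 has invariant factor 2 > 1, so H_1 ≅ Z ⊕ Z/2.
  H_2: rank ker ∂_2 − rank ∂_3 = (18 − 18) − 0 = 0, and there is no ∂_3, so H_2 ≅ 0.

H_0 = Z,  H_1 = Z ⊕ Z/2,  H_2 = 0.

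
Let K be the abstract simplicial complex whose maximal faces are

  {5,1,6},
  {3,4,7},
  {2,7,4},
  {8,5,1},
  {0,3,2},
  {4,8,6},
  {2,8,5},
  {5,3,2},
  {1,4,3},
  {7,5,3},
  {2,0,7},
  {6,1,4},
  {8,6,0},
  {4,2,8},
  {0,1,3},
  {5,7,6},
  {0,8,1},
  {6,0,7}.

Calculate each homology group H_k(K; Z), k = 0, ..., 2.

Order the vertices as 0 < 1 < 2 < 3 < 4 < 5 < 6 < 7 < 8. Listing each simplex with vertices in this order, K has dimension 2 with simplices:

  0-simplices (9): [0], [1], [2], [3], [4], [5], [6], [7], [8]
  1-simplices (27): (27 of them)
  2-simplices (18): [0,1,3], [0,1,8], [0,2,3], [0,2,7], [0,6,7], [0,6,8], [1,3,4], [1,4,6], [1,5,6], [1,5,8], [2,3,5], [2,4,7], [2,4,8], [2,5,8], [3,4,7], [3,5,7], [4,6,8], [5,6,7]

Hence C_0 ≅ Z^9, C_1 ≅ Z^27, C_2 ≅ Z^18.

Boundary ∂_1: C_1 → C_0 maps an edge to its endpoints' difference, ∂[p,q] = q − p. For instance
  ∂[3,4] = [4] − [3].
This gives a 9×27 integer matrix of rank 8; reducing to Smith normal form yields diagonal entries (1,1,1,1,1,1,1,1).

Boundary ∂_2: C_2 → C_1 maps a triangle to the signed sum of its edges. For instance
  ∂[3,4,7] = [4,7] − [3,7] + [3,4],
  ∂[2,4,7] = [4,7] − [2,7] + [2,4].
As a 27×18 matrix over Z this has rank 18, with invariant factors (1,1,1,1,1,1,1,1,1,1,1,1,1,1,1,1,1,2).

Computing H_k = (kernel of ∂_k) / (image of ∂_{k+1}):

  H_0: rank C_0 − rank ∂_1 = 9 − 8 = 1, and the invariant factors of ∂_1 are all 1, so H_0 ≅ Z.
  H_1: rank ker ∂_1 − rank ∂_2 = (27 − 8) − 18 = 1, and ∂_2 has invariant factor 2 > 1, so H_1 ≅ Z ⊕ Z/2.
  H_2: rank ker ∂_2 − rank ∂_3 = (18 − 18) − 0 = 0, and there is no ∂_3, so H_2 ≅ 0.

H_0 = Z,  H_1 = Z ⊕ Z/2,  H_2 = 0.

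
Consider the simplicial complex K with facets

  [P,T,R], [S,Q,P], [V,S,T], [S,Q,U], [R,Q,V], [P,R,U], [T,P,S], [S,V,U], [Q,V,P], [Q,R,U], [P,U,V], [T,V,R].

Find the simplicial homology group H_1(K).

H_1 = Z/2.

We work with the vertex ordering P < Q < R < S < T < U < V. The simplices of K, each written with vertices in increasing order, are:

  0-simplices (7): P, Q, R, S, T, U, V
  1-simplices (18): PQ, PR, PS, PT, PU, PV, QR, QS, QU, QV, RT, RU, RV, ST, SU, SV, TV, UV
  2-simplices (12): PQS, PQV, PRT, PRU, PST, PUV, QRU, QRV, QSU, RTV, STV, SUV

Hence C_0 ≅ Z^7, C_1 ≅ Z^18, C_2 ≅ Z^12.

The boundary map ∂_1: C_1 → C_0 maps an edge to its endpoints' difference, ∂[p,q] = q − p. For instance
  ∂RU = U − R.
As a 7×18 matrix over Z this has rank 6, with invariant factors (1,1,1,1,1,1).

Boundary ∂_2: C_2 → C_1 sends each 2-simplex [p,q,r] to [q,r] − [p,r] + [p,q]. For instance
  ∂PUV = UV − PV + PU,
  ∂RTV = TV − RV + RT.
The resulting 18×12 matrix has rank 12, and its Smith normal form has invariant factors (1,1,1,1,1,1,1,1,1,1,1,2).

Computing H_k = (kernel of ∂_k) / (image of ∂_{k+1}):

  H_1: rank ker ∂_1 − rank ∂_2 = (18 − 6) − 12 = 0, and ∂_2 has invariant factor 2 > 1, so H_1 ≅ Z/2.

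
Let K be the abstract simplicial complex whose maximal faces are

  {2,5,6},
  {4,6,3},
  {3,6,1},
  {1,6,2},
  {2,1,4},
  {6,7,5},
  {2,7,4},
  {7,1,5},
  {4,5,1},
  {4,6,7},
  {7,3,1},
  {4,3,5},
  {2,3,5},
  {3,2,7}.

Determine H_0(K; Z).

H_0 = Z.

Fix the vertex order 1 < 2 < 3 < 4 < 5 < 6 < 7 and write every simplex with vertices in increasing order. Then dim K = 2 and the simplices of K are:

  0-simplices (7): [1], [2], [3], [4], [5], [6], [7]
  1-simplices (21): [1,2], [1,3], [1,4], [1,5], [1,6], [1,7], [2,3], [2,4], [2,5], [2,6], [2,7], [3,4], [3,5], [3,6], [3,7], [4,5], [4,6], [4,7], [5,6], [5,7], [6,7]
  2-simplices (14): [1,2,4], [1,2,6], [1,3,6], [1,3,7], [1,4,5], [1,5,7], [2,3,5], [2,3,7], [2,4,7], [2,5,6], [3,4,5], [3,4,6], [4,6,7], [5,6,7]

giving chain groups C_0 ≅ Z^7, C_1 ≅ Z^21, C_2 ≅ Z^14.

∂_1: C_1 → C_0 is given by ∂[p,q] = [q] − [p]. For instance
  ∂[3,7] = [7] − [3].
As a 7×21 matrix over Z this has rank 6, with invariant factors (1,1,1,1,1,1).

∂_2: C_2 → C_1 acts by ∂[p,q,r] = [q,r] − [p,r] + [p,q]. For instance
  ∂[2,3,7] = [3,7] − [2,7] + [2,3],
  ∂[5,6,7] = [6,7] − [5,7] + [5,6].
The 21×14 boundary matrix has rank 13 and Smith normal form diag(1,1,1,1,1,1,1,1,1,1,1,1,1).

Computing H_k = (kernel of ∂_k) / (image of ∂_{k+1}):

  H_0: rank C_0 − rank ∂_1 = 7 − 6 = 1, and the invariant factors of ∂_1 are all 1, so H_0 ≅ Z.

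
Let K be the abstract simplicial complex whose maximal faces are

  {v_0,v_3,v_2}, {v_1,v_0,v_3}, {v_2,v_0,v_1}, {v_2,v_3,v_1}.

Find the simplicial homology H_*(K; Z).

H_0 = Z,  H_1 = 0,  H_2 = Z.

We work with the vertex ordering v_0 < v_1 < v_2 < v_3. The simplices of K, each written with vertices in increasing order, are:

  0-simplices (4): [v_0], [v_1], [v_2], [v_3]
  1-simplices (6): [v_0,v_1], [v_0,v_2], [v_0,v_3], [v_1,v_2], [v_1,v_3], [v_2,v_3]
  2-simplices (4): [v_0,v_1,v_2], [v_0,v_1,v_3], [v_0,v_2,v_3], [v_1,v_2,v_3]

so the chain groups are C_0 ≅ Z^4, C_1 ≅ Z^6, C_2 ≅ Z^4.

∂_1: C_1 → C_0 is given by ∂[p,q] = [q] − [p].
This gives a 4×6 integer matrix of rank 3; reducing to Smith normal form yields diagonal entries (1,1,1).

∂_2: C_2 → C_1 sends each 2-simplex [p,q,r] to [q,r] − [p,r] + [p,q]. For instance
  ∂[v_1,v_2,v_3] = [v_2,v_3] − [v_1,v_3] + [v_1,v_2],
  ∂[v_0,v_2,v_3] = [v_2,v_3] − [v_0,v_3] + [v_0,v_2].
As a 6×4 matrix over Z this has rank 3, with invariant factors (1,1,1).

Computing H_k = (kernel of ∂_k) / (image of ∂_{k+1}):

  H_0: rank C_0 − rank ∂_1 = 4 − 3 = 1, and the invariant factors of ∂_1 are all 1, so H_0 ≅ Z.
  H_1: rank ker ∂_1 − rank ∂_2 = (6 − 3) − 3 = 0, and the invariant factors of ∂_2 are all 1, so H_1 ≅ 0.
  H_2: rank ker ∂_2 − rank ∂_3 = (4 − 3) − 0 = 1, and there is no ∂_3, so H_2 ≅ Z.

As a check, the Euler characteristic is 4 − 6 + 4 = 2, which agrees with 1 − 0 + 1 = 2.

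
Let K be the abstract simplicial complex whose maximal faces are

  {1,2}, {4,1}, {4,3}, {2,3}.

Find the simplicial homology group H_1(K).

H_1 = Z.

Order the vertices as 1 < 2 < 3 < 4. Listing each simplex with vertices in this order, K has dimension 1 with simplices:

  0-simplices (4): [1], [2], [3], [4]
  1-simplices (4): [1,2], [1,4], [2,3], [3,4]

Hence C_0 ≅ Z^4, C_1 ≅ Z^4.

The boundary map ∂_1: C_1 → C_0 is given by ∂[p,q] = [q] − [p]. For instance
  ∂[1,2] = [2] − [1].
This gives a 4×4 integer matrix of rank 3; reducing to Smith normal form yields diagonal entries (1,1,1).

From H_k ≅ ker(∂_k) / im(∂_{k+1}) we obtain:

  H_1: rank ker ∂_1 − rank ∂_2 = (4 − 3) − 0 = 1, and there is no ∂_2, so H_1 = Z.

(K is a triangulation of the circle S^1.)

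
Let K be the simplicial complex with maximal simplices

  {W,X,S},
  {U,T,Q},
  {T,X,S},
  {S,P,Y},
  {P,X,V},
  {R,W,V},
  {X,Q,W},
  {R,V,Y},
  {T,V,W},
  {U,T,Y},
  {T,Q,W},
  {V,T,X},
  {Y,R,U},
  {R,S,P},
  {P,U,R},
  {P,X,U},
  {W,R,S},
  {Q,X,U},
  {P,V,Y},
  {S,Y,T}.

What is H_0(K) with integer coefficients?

H_0 ≅ Z.

Order the vertices as P < Q < R < S < T < U < V < W < X < Y. Listing each simplex with vertices in this order, K has dimension 2 with simplices:

  0-simplices (10): P, Q, R, S, T, U, V, W, X, Y
  1-simplices (30): PR, PS, PU, PV, PX, PY, QT, QU, QW, QX, RS, RU, RV, RW, RY, ST, SW, SX, SY, TU, TV, TW, TX, TY, UX, UY, VW, VX, VY, WX
  2-simplices (20): PRS, PRU, PSY, PUX, PVX, PVY, QTU, QTW, QUX, QWX, RSW, RUY, RVW, RVY, STX, STY, SWX, TUY, TVW, TVX

giving chain groups C_0 ≅ Z^10, C_1 ≅ Z^30, C_2 ≅ Z^20.

Boundary ∂_1: C_1 → C_0 sends each edge [p,q] (with p < q) to q − p.
This gives a 10×30 integer matrix of rank 9; reducing to Smith normal form yields diagonal entries (1,1,1,1,1,1,1,1,1).

The boundary map ∂_2: C_2 → C_1 acts by ∂[p,q,r] = [q,r] − [p,r] + [p,q]. For instance
  ∂STX = TX − SX + ST,
  ∂PVX = VX − PX + PV.
This gives a 30×20 integer matrix of rank 20; reducing to Smith normal form yields diagonal entries (1,1,1,1,1,1,1,1,1,1,1,1,1,1,1,1,1,1,1,2).

Computing H_k = (kernel of ∂_k) / (image of ∂_{k+1}):

  H_0: rank C_0 − rank ∂_1 = 10 − 9 = 1, and the invariant factors of ∂_1 are all 1, so H_0 ≅ Z.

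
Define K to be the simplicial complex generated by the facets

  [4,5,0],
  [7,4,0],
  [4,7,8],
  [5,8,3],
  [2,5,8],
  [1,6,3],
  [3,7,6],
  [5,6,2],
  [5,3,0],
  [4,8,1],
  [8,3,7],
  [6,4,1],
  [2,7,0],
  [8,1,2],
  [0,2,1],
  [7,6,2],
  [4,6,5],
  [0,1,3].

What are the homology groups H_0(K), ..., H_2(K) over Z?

Order the vertices as 0 < 1 < 2 < 3 < 4 < 5 < 6 < 7 < 8. Listing each simplex with vertices in this order, K has dimension 2 with simplices:

  0-simplices (9): [0], [1], [2], [3], [4], [5], [6], [7], [8]
  1-simplices (27): (27 of them)
  2-simplices (18): [0,1,2], [0,1,3], [0,2,7], [0,3,5], [0,4,5], [0,4,7], [1,2,8], [1,3,6], [1,4,6], [1,4,8], [2,5,6], [2,5,8], [2,6,7], [3,5,8], [3,6,7], [3,7,8], [4,5,6], [4,7,8]

so the chain groups are C_0 ≅ Z^9, C_1 ≅ Z^27, C_2 ≅ Z^18.

Boundary ∂_1: C_1 → C_0 is given by ∂[p,q] = [q] − [p]. For instance
  ∂[2,5] = [5] − [2].
The 9×27 boundary matrix has rank 8 and Smith normal form diag(1,1,1,1,1,1,1,1).

The boundary map ∂_2: C_2 → C_1 sends each 2-simplex [p,q,r] to [q,r] − [p,r] + [p,q]. For instance
  ∂[0,4,7] = [4,7] − [0,7] + [0,4],
  ∂[3,5,8] = [5,8] − [3,8] + [3,5].
This gives a 27×18 integer matrix of rank 17; reducing to Smith normal form yields diagonal entries (1,1,1,1,1,1,1,1,1,1,1,1,1,1,1,1,1).

Now H_k = ker ∂_k / im ∂_{k+1}, so:

  H_0: rank C_0 − rank ∂_1 = 9 − 8 = 1, and the invariant factors of ∂_1 are all 1, so H_0 = Z.
  H_1: rank ker ∂_1 − rank ∂_2 = (27 − 8) − 17 = 2, and the invariant factors of ∂_2 are all 1, so H_1 = Z^2.
  H_2: rank ker ∂_2 − rank ∂_3 = (18 − 17) − 0 = 1, and there is no ∂_3, so H_2 = Z.

As a check, the Euler characteristic is 9 − 27 + 18 = 0, which agrees with 1 − 2 + 1 = 0.

H_0 = Z,  H_1 = Z^2,  H_2 = Z.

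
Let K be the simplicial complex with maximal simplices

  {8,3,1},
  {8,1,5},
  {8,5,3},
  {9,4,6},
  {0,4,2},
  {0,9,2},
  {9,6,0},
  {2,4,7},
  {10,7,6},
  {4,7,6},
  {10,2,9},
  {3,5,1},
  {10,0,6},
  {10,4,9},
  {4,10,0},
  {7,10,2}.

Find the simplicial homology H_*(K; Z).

H_0 = Z^2,  H_1 = Z/2,  H_2 = Z.

Take the total order 0 < 1 < 2 < 3 < 4 < 5 < 6 < 7 < 8 < 9 < 10 on the vertex set. Then K (dimension 2) consists of the simplices:

  0-simplices (11): [0], [1], [2], [3], [4], [5], [6], [7], [8], [9], [10]
  1-simplices (24): (24 of them)
  2-simplices (16): [0,2,4], [0,2,9], [0,4,10], [0,6,9], [0,6,10], [1,3,5], [1,3,8], [1,5,8], [2,4,7], [2,7,10], [2,9,10], [3,5,8], [4,6,7], [4,6,9], [4,9,10], [6,7,10]

so the chain groups are C_0 ≅ Z^11, C_1 ≅ Z^24, C_2 ≅ Z^16.

The boundary map ∂_1: C_1 → C_0 is given by ∂[p,q] = [q] − [p]. For instance
  ∂[7,10] = [10] − [7].
This gives a 11×24 integer matrix of rank 9; reducing to Smith normal form yields diagonal entries (1,1,1,1,1,1,1,1,1).

Boundary ∂_2: C_2 → C_1 sends each 2-simplex [p,q,r] to [q,r] − [p,r] + [p,q]. For instance
  ∂[1,5,8] = [5,8] − [1,8] + [1,5],
  ∂[0,2,9] = [2,9] − [0,9] + [0,2].
The 24×16 boundary matrix has rank 15 and Smith normal form diag(1,1,1,1,1,1,1,1,1,1,1,1,1,1,2).

Computing H_k = (kernel of ∂_k) / (image of ∂_{k+1}):

  H_0: rank C_0 − rank ∂_1 = 11 − 9 = 2, and the invariant factors of ∂_1 are all 1, so H_0 = Z^2.
  H_1: rank ker ∂_1 − rank ∂_2 = (24 − 9) − 15 = 0, and ∂_2 has invariant factor 2 > 1, so H_1 = Z/2.
  H_2: rank ker ∂_2 − rank ∂_3 = (16 − 15) − 0 = 1, and there is no ∂_3, so H_2 = Z.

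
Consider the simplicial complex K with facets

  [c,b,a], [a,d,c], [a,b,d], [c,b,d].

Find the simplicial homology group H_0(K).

We work with the vertex ordering a < b < c < d. The simplices of K, each written with vertices in increasing order, are:

  0-simplices (4): a, b, c, d
  1-simplices (6): ab, ac, ad, bc, bd, cd
  2-simplices (4): abc, abd, acd, bcd

giving chain groups C_0 ≅ Z^4, C_1 ≅ Z^6, C_2 ≅ Z^4.

∂_1: C_1 → C_0 is given by ∂[p,q] = [q] − [p]. For instance
  ∂bc = c − b.
The resulting 4×6 matrix has rank 3, and its Smith normal form has invariant factors (1,1,1).

Boundary ∂_2: C_2 → C_1 sends each 2-simplex [p,q,r] to [q,r] − [p,r] + [p,q]. For instance
  ∂acd = cd − ad + ac,
  ∂bcd = cd − bd + bc.
The resulting 6×4 matrix has rank 3, and its Smith normal form has invariant factors (1,1,1).

Reading off H_k = ker ∂_k / im ∂_{k+1}:

  H_0: rank C_0 − rank ∂_1 = 4 − 3 = 1, and the invariant factors of ∂_1 are all 1, so H_0 = Z.

H_0 ≅ Z.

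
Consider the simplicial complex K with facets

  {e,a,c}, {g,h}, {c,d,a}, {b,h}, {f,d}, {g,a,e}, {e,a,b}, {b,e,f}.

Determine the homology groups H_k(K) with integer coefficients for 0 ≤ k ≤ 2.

We work with the vertex ordering a < b < c < d < e < f < g < h. The simplices of K, each written with vertices in increasing order, are:

  0-simplices (8): a, b, c, d, e, f, g, h
  1-simplices (14): ab, ac, ad, ae, ag, be, bf, bh, cd, ce, df, ef, eg, gh
  2-simplices (5): abe, acd, ace, aeg, bef

Hence C_0 ≅ Z^8, C_1 ≅ Z^14, C_2 ≅ Z^5.

∂_1: C_1 → C_0 is given by ∂[p,q] = [q] − [p].
This gives a 8×14 integer matrix of rank 7; reducing to Smith normal form yields diagonal entries (1,1,1,1,1,1,1).

Boundary ∂_2: C_2 → C_1 sends each 2-simplex [p,q,r] to [q,r] − [p,r] + [p,q]. For instance
  ∂aeg = eg − ag + ae,
  ∂acd = cd − ad + ac.
The resulting 14×5 matrix has rank 5, and its Smith normal form has invariant factors (1,1,1,1,1).

Computing H_k = (kernel of ∂_k) / (image of ∂_{k+1}):

  H_0: rank C_0 − rank ∂_1 = 8 − 7 = 1, and the invariant factors of ∂_1 are all 1, so H_0 ≅ Z.
  H_1: rank ker ∂_1 − rank ∂_2 = (14 − 7) − 5 = 2, and the invariant factors of ∂_2 are all 1, so H_1 ≅ Z^2.
  H_2: rank ker ∂_2 − rank ∂_3 = (5 − 5) − 0 = 0, and there is no ∂_3, so H_2 ≅ 0.

As a check, the Euler characteristic is 8 − 14 + 5 = -1, which agrees with 1 − 2 + 0 = -1.

H_0 = Z,  H_1 = Z^2,  H_2 = 0.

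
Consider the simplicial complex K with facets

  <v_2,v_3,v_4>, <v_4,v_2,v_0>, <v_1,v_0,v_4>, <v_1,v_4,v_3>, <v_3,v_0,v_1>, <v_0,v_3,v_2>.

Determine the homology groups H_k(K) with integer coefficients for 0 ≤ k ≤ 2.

Fix the vertex order v_0 < v_1 < v_2 < v_3 < v_4 and write every simplex with vertices in increasing order. Then dim K = 2 and the simplices of K are:

  0-simplices (5): [v_0], [v_1], [v_2], [v_3], [v_4]
  1-simplices (9): [v_0,v_1], [v_0,v_2], [v_0,v_3], [v_0,v_4], [v_1,v_3], [v_1,v_4], [v_2,v_3], [v_2,v_4], [v_3,v_4]
  2-simplices (6): [v_0,v_1,v_3], [v_0,v_1,v_4], [v_0,v_2,v_3], [v_0,v_2,v_4], [v_1,v_3,v_4], [v_2,v_3,v_4]

giving chain groups C_0 ≅ Z^5, C_1 ≅ Z^9, C_2 ≅ Z^6.

The boundary map ∂_1: C_1 → C_0 is given by ∂[p,q] = [q] − [p].
The 5×9 boundary matrix has rank 4 and Smith normal form diag(1,1,1,1).

Boundary ∂_2: C_2 → C_1 maps a triangle to the signed sum of its edges. For instance
  ∂[v_0,v_1,v_4] = [v_1,v_4] − [v_0,v_4] + [v_0,v_1],
  ∂[v_1,v_3,v_4] = [v_3,v_4] − [v_1,v_4] + [v_1,v_3].
As a 9×6 matrix over Z this has rank 5, with invariant factors (1,1,1,1,1).

Now H_k = ker ∂_k / im ∂_{k+1}, so:

  H_0: rank C_0 − rank ∂_1 = 5 − 4 = 1, and the invariant factors of ∂_1 are all 1, so H_0 = Z.
  H_1: rank ker ∂_1 − rank ∂_2 = (9 − 4) − 5 = 0, and the invariant factors of ∂_2 are all 1, so H_1 = 0.
  H_2: rank ker ∂_2 − rank ∂_3 = (6 − 5) − 0 = 1, and there is no ∂_3, so H_2 = Z.

As a check, the Euler characteristic is 5 − 9 + 6 = 2, which agrees with 1 − 0 + 1 = 2.

H_0 ≅ Z,  H_1 = 0,  H_2 ≅ Z.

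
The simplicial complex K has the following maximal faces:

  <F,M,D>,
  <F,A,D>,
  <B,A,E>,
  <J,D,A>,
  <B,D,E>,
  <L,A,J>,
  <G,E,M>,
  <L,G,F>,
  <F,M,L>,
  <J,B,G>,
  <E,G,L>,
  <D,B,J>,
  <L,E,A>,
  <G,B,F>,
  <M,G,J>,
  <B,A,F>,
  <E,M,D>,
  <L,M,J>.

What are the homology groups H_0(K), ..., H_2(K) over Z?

We work with the vertex ordering A < B < D < E < F < G < J < L < M. The simplices of K, each written with vertices in increasing order, are:

  0-simplices (9): A, B, D, E, F, G, J, L, M
  1-simplices (27): AB, AD, AE, AF, AJ, AL, BD, BE, BF, BG, BJ, DE, DF, DJ, DM, EG, EL, EM, FG, FL, FM, GJ, GL, GM, JL, JM, LM
  2-simplices (18): ABE, ABF, ADF, ADJ, AEL, AJL, BDE, BDJ, BFG, BGJ, DEM, DFM, EGL, EGM, FGL, FLM, GJM, JLM

so the chain groups are C_0 ≅ Z^9, C_1 ≅ Z^27, C_2 ≅ Z^18.

∂_1: C_1 → C_0 is given by ∂[p,q] = [q] − [p].
This gives a 9×27 integer matrix of rank 8; reducing to Smith normal form yields diagonal entries (1,1,1,1,1,1,1,1).

∂_2: C_2 → C_1 sends each 2-simplex [p,q,r] to [q,r] − [p,r] + [p,q]. For instance
  ∂ADJ = DJ − AJ + AD,
  ∂FLM = LM − FM + FL.
As a 27×18 matrix over Z this has rank 18, with invariant factors (1,1,1,1,1,1,1,1,1,1,1,1,1,1,1,1,1,2).

Reading off H_k = ker ∂_k / im ∂_{k+1}:

  H_0: rank C_0 − rank ∂_1 = 9 − 8 = 1, and the invariant factors of ∂_1 are all 1, so H_0 ≅ Z.
  H_1: rank ker ∂_1 − rank ∂_2 = (27 − 8) − 18 = 1, and ∂_2 has invariant factor 2 > 1, so H_1 ≅ Z × Z/2.
  H_2: rank ker ∂_2 − rank ∂_3 = (18 − 18) − 0 = 0, and there is no ∂_3, so H_2 ≅ 0.

As a check, the Euler characteristic is 9 − 27 + 18 = 0, which agrees with 1 − 1 + 0 = 0.

H_0 = Z,  H_1 = Z × Z/2,  H_2 = 0.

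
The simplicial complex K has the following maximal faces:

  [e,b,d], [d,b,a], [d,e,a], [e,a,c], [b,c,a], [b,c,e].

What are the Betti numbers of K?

Order the vertices as a < b < c < d < e. Listing each simplex with vertices in this order, K has dimension 2 with simplices:

  0-simplices (5): a, b, c, d, e
  1-simplices (9): ab, ac, ad, ae, bc, bd, be, ce, de
  2-simplices (6): abc, abd, ace, ade, bce, bde

giving chain groups C_0 ≅ Z^5, C_1 ≅ Z^9, C_2 ≅ Z^6.

The boundary map ∂_1: C_1 → C_0 is given by ∂[p,q] = [q] − [p]. For instance
  ∂ab = b − a.
This gives a 5×9 integer matrix of rank 4; reducing to Smith normal form yields diagonal entries (1,1,1,1).

Boundary ∂_2: C_2 → C_1 acts by ∂[p,q,r] = [q,r] − [p,r] + [p,q]. For instance
  ∂bde = de − be + bd,
  ∂abc = bc − ac + ab.
The 9×6 boundary matrix has rank 5 and Smith normal form diag(1,1,1,1,1).

Computing H_k = (kernel of ∂_k) / (image of ∂_{k+1}):

  H_0: rank C_0 − rank ∂_1 = 5 − 4 = 1, and the invariant factors of ∂_1 are all 1, so H_0 ≅ Z.
  H_1: rank ker ∂_1 − rank ∂_2 = (9 − 4) − 5 = 0, and the invariant factors of ∂_2 are all 1, so H_1 ≅ 0.
  H_2: rank ker ∂_2 − rank ∂_3 = (6 − 5) − 0 = 1, and there is no ∂_3, so H_2 ≅ Z.

Hence the Betti numbers are b_0 = 1, b_1 = 0, b_2 = 1.

b_0 = 1, b_1 = 0, b_2 = 1.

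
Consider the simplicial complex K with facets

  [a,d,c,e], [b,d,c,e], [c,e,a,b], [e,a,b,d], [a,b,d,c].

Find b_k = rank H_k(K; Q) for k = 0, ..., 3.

b_0 = 1, b_1 = 0, b_2 = 0, b_3 = 1.

Take the total order a < b < c < d < e on the vertex set. Then K (dimension 3) consists of the simplices:

  0-simplices (5): a, b, c, d, e
  1-simplices (10): ab, ac, ad, ae, bc, bd, be, cd, ce, de
  2-simplices (10): abc, abd, abe, acd, ace, ade, bcd, bce, bde, cde
  3-simplices (5): abcd, abce, abde, acde, bcde

so the chain groups are C_0 ≅ Z^5, C_1 ≅ Z^10, C_2 ≅ Z^10, C_3 ≅ Z^5.

The boundary map ∂_1: C_1 → C_0 is given by ∂[p,q] = [q] − [p]. For instance
  ∂de = e − d.
The resulting 5×10 matrix has rank 4, and its Smith normal form has invariant factors (1,1,1,1).

∂_2: C_2 → C_1 maps a triangle to the signed sum of its edges. For instance
  ∂abe = be − ae + ab,
  ∂acd = cd − ad + ac.
The resulting 10×10 matrix has rank 6, and its Smith normal form has invariant factors (1,1,1,1,1,1).

Boundary ∂_3: C_3 → C_2 sends each 3-simplex σ to the alternating sum Σ_i (−1)^i (σ with its i-th vertex removed). For instance
  ∂abcd = bcd − acd + abd − abc,
  ∂abce = bce − ace + abe − abc.
The resulting 10×5 matrix has rank 4, and its Smith normal form has invariant factors (1,1,1,1).

Now H_k = ker ∂_k / im ∂_{k+1}, so:

  H_0: rank C_0 − rank ∂_1 = 5 − 4 = 1, and the invariant factors of ∂_1 are all 1, so H_0 = Z.
  H_1: rank ker ∂_1 − rank ∂_2 = (10 − 4) − 6 = 0, and the invariant factors of ∂_2 are all 1, so H_1 = 0.
  H_2: rank ker ∂_2 − rank ∂_3 = (10 − 6) − 4 = 0, and the invariant factors of ∂_3 are all 1, so H_2 = 0.
  H_3: rank ker ∂_3 − rank ∂_4 = (5 − 4) − 0 = 1, and there is no ∂_4, so H_3 = Z.

Hence the Betti numbers are b_0 = 1, b_1 = 0, b_2 = 0, b_3 = 1.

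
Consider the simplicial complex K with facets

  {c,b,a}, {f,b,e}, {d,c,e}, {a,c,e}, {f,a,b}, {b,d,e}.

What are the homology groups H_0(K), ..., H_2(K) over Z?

H_0 = Z,  H_1 = Z,  H_2 = 0.

Order the vertices as a < b < c < d < e < f. Listing each simplex with vertices in this order, K has dimension 2 with simplices:

  0-simplices (6): a, b, c, d, e, f
  1-simplices (12): ab, ac, ae, af, bc, bd, be, bf, cd, ce, de, ef
  2-simplices (6): abc, abf, ace, bde, bef, cde

Hence C_0 ≅ Z^6, C_1 ≅ Z^12, C_2 ≅ Z^6.

∂_1: C_1 → C_0 is given by ∂[p,q] = [q] − [p].
The resulting 6×12 matrix has rank 5, and its Smith normal form has invariant factors (1,1,1,1,1).

Boundary ∂_2: C_2 → C_1 sends each 2-simplex [p,q,r] to [q,r] − [p,r] + [p,q]. For instance
  ∂ace = ce − ae + ac,
  ∂abc = bc − ac + ab.
The 12×6 boundary matrix has rank 6 and Smith normal form diag(1,1,1,1,1,1).

From H_k ≅ ker(∂_k) / im(∂_{k+1}) we obtain:

  H_0: rank C_0 − rank ∂_1 = 6 − 5 = 1, and the invariant factors of ∂_1 are all 1, so H_0 = Z.
  H_1: rank ker ∂_1 − rank ∂_2 = (12 − 5) − 6 = 1, and the invariant factors of ∂_2 are all 1, so H_1 = Z.
  H_2: rank ker ∂_2 − rank ∂_3 = (6 − 6) − 0 = 0, and there is no ∂_3, so H_2 = 0.

As a check, the Euler characteristic is 6 − 12 + 6 = 0, which agrees with 1 − 1 + 0 = 0.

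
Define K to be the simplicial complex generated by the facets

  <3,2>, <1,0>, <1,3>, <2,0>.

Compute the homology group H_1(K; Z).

K has 4 vertices, 4 edges.
rank ∂_1 = 3, rank ∂_2 = 0 ⇒ b_1 = 4 − 3 − 0 = 1. So H_1 ≅ Z.

H_1 ≅ Z.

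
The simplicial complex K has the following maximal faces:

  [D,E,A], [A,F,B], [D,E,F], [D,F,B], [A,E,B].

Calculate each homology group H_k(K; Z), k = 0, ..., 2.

Fix the vertex order A < B < D < E < F and write every simplex with vertices in increasing order. Then dim K = 2 and the simplices of K are:

  0-simplices (5): A, B, D, E, F
  1-simplices (10): AB, AD, AE, AF, BD, BE, BF, DE, DF, EF
  2-simplices (5): ABE, ABF, ADE, BDF, DEF

so the chain groups are C_0 ≅ Z^5, C_1 ≅ Z^10, C_2 ≅ Z^5.

∂_1: C_1 → C_0 sends each edge [p,q] (with p < q) to q − p.
This gives a 5×10 integer matrix of rank 4; reducing to Smith normal form yields diagonal entries (1,1,1,1).

∂_2: C_2 → C_1 sends each 2-simplex [p,q,r] to [q,r] − [p,r] + [p,q]. For instance
  ∂ABE = BE − AE + AB,
  ∂BDF = DF − BF + BD.
The resulting 10×5 matrix has rank 5, and its Smith normal form has invariant factors (1,1,1,1,1).

Reading off H_k = ker ∂_k / im ∂_{k+1}:

  H_0: rank C_0 − rank ∂_1 = 5 − 4 = 1, and the invariant factors of ∂_1 are all 1, so H_0 = Z.
  H_1: rank ker ∂_1 − rank ∂_2 = (10 − 4) − 5 = 1, and the invariant factors of ∂_2 are all 1, so H_1 = Z.
  H_2: rank ker ∂_2 − rank ∂_3 = (5 − 5) − 0 = 0, and there is no ∂_3, so H_2 = 0.

(K is a triangulation of the Möbius band.)

H_0 = Z,  H_1 = Z,  H_2 = 0.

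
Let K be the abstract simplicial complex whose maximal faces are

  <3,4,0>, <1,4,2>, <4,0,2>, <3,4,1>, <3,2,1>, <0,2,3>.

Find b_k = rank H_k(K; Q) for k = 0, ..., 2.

We work with the vertex ordering 0 < 1 < 2 < 3 < 4. The simplices of K, each written with vertices in increasing order, are:

  0-simplices (5): [0], [1], [2], [3], [4]
  1-simplices (9): [0,2], [0,3], [0,4], [1,2], [1,3], [1,4], [2,3], [2,4], [3,4]
  2-simplices (6): [0,2,3], [0,2,4], [0,3,4], [1,2,3], [1,2,4], [1,3,4]

so the chain groups are C_0 ≅ Z^5, C_1 ≅ Z^9, C_2 ≅ Z^6.

∂_1: C_1 → C_0 sends each edge [p,q] (with p < q) to q − p.
The 5×9 boundary matrix has rank 4 and Smith normal form diag(1,1,1,1).

Boundary ∂_2: C_2 → C_1 maps a triangle to the signed sum of its edges. For instance
  ∂[1,2,3] = [2,3] − [1,3] + [1,2],
  ∂[0,2,3] = [2,3] − [0,3] + [0,2].
As a 9×6 matrix over Z this has rank 5, with invariant factors (1,1,1,1,1).

Reading off H_k = ker ∂_k / im ∂_{k+1}:

  H_0: rank C_0 − rank ∂_1 = 5 − 4 = 1, and the invariant factors of ∂_1 are all 1, so H_0 ≅ Z.
  H_1: rank ker ∂_1 − rank ∂_2 = (9 − 4) − 5 = 0, and the invariant factors of ∂_2 are all 1, so H_1 ≅ 0.
  H_2: rank ker ∂_2 − rank ∂_3 = (6 − 5) − 0 = 1, and there is no ∂_3, so H_2 ≅ Z.

Hence the Betti numbers are b_0 = 1, b_1 = 0, b_2 = 1.

b_0 = 1, b_1 = 0, b_2 = 1.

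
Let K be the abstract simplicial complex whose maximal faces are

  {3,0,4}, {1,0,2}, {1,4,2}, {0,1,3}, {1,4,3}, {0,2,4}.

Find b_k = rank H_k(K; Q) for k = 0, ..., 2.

Take the total order 0 < 1 < 2 < 3 < 4 on the vertex set. Then K (dimension 2) consists of the simplices:

  0-simplices (5): [0], [1], [2], [3], [4]
  1-simplices (9): [0,1], [0,2], [0,3], [0,4], [1,2], [1,3], [1,4], [2,4], [3,4]
  2-simplices (6): [0,1,2], [0,1,3], [0,2,4], [0,3,4], [1,2,4], [1,3,4]

giving chain groups C_0 ≅ Z^5, C_1 ≅ Z^9, C_2 ≅ Z^6.

∂_1: C_1 → C_0 maps an edge to its endpoints' difference, ∂[p,q] = q − p. For instance
  ∂[1,2] = [2] − [1].
As a 5×9 matrix over Z this has rank 4, with invariant factors (1,1,1,1).

The boundary map ∂_2: C_2 → C_1 sends each 2-simplex [p,q,r] to [q,r] − [p,r] + [p,q]. For instance
  ∂[0,2,4] = [2,4] − [0,4] + [0,2],
  ∂[1,3,4] = [3,4] − [1,4] + [1,3].
As a 9×6 matrix over Z this has rank 5, with invariant factors (1,1,1,1,1).

Now H_k = ker ∂_k / im ∂_{k+1}, so:

  H_0: rank C_0 − rank ∂_1 = 5 − 4 = 1, and the invariant factors of ∂_1 are all 1, so H_0 ≅ Z.
  H_1: rank ker ∂_1 − rank ∂_2 = (9 − 4) − 5 = 0, and the invariant factors of ∂_2 are all 1, so H_1 ≅ 0.
  H_2: rank ker ∂_2 − rank ∂_3 = (6 − 5) − 0 = 1, and there is no ∂_3, so H_2 ≅ Z.

As a check, the Euler characteristic is 5 − 9 + 6 = 2, which agrees with 1 − 0 + 1 = 2.

Hence the Betti numbers are b_0 = 1, b_1 = 0, b_2 = 1.

b_0 = 1, b_1 = 0, b_2 = 1.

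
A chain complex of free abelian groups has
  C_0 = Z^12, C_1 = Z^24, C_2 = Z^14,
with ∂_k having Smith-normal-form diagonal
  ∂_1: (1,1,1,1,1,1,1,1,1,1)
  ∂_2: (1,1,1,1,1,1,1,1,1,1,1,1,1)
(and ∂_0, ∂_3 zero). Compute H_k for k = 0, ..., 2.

H_0 ≅ Z^2,  H_1 ≅ Z,  H_2 ≅ Z.

H_0: b_0 = 12 − 0 − 10 = 2; torsion from ∂_1 factors > 1: none. So H_0 ≅ Z^2.
H_1: b_1 = 24 − 10 − 13 = 1; torsion from ∂_2 factors > 1: none. So H_1 ≅ Z.
H_2: b_2 = 14 − 13 − 0 = 1; torsion from ∂_3 factors > 1: none. So H_2 ≅ Z.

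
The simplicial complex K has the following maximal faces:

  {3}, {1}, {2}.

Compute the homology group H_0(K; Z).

H_0 ≅ Z^3.

Order the vertices as 1 < 2 < 3. Listing each simplex with vertices in this order, K has dimension 0 with simplices:

  0-simplices (3): [1], [2], [3]

so the chain groups are C_0 ≅ Z^3.

From H_k ≅ ker(∂_k) / im(∂_{k+1}) we obtain:

  H_0: rank C_0 − rank ∂_1 = 3 − 0 = 3, and there is no ∂_1, so H_0 ≅ Z^3.

(K is a triangulation of a set of 3 points.)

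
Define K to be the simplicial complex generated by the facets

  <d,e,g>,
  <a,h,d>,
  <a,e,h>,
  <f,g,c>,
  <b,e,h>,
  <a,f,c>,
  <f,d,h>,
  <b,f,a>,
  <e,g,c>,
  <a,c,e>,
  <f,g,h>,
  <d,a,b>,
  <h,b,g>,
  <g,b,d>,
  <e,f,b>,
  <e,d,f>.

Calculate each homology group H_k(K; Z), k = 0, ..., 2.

K has 8 vertices, 24 edges, 16 triangles.
rank ∂_0 = 0, rank ∂_1 = 7 ⇒ b_0 = 8 − 0 − 7 = 1; all invariant factors of ∂_1 are 1 so no torsion. So H_0 ≅ Z.
rank ∂_1 = 7, rank ∂_2 = 15 ⇒ b_1 = 24 − 7 − 15 = 2; all invariant factors of ∂_2 are 1 so no torsion. So H_1 ≅ Z^2.
rank ∂_2 = 15, rank ∂_3 = 0 ⇒ b_2 = 16 − 15 − 0 = 1. So H_2 ≅ Z.

H_0 = Z,  H_1 = Z^2,  H_2 = Z.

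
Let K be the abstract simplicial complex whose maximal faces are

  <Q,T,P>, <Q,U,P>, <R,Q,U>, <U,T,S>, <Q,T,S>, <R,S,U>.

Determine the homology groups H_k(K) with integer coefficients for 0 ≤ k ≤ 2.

We work with the vertex ordering P < Q < R < S < T < U. The simplices of K, each written with vertices in increasing order, are:

  0-simplices (6): P, Q, R, S, T, U
  1-simplices (12): PQ, PT, PU, QR, QS, QT, QU, RS, RU, ST, SU, TU
  2-simplices (6): PQT, PQU, QRU, QST, RSU, STU

giving chain groups C_0 ≅ Z^6, C_1 ≅ Z^12, C_2 ≅ Z^6.

Boundary ∂_1: C_1 → C_0 maps an edge to its endpoints' difference, ∂[p,q] = q − p. For instance
  ∂SU = U − S.
As a 6×12 matrix over Z this has rank 5, with invariant factors (1,1,1,1,1).

The boundary map ∂_2: C_2 → C_1 sends each 2-simplex [p,q,r] to [q,r] − [p,r] + [p,q]. For instance
  ∂PQT = QT − PT + PQ,
  ∂PQU = QU − PU + PQ.
As a 12×6 matrix over Z this has rank 6, with invariant factors (1,1,1,1,1,1).

Reading off H_k = ker ∂_k / im ∂_{k+1}:

  H_0: rank C_0 − rank ∂_1 = 6 − 5 = 1, and the invariant factors of ∂_1 are all 1, so H_0 ≅ Z.
  H_1: rank ker ∂_1 − rank ∂_2 = (12 − 5) − 6 = 1, and the invariant factors of ∂_2 are all 1, so H_1 ≅ Z.
  H_2: rank ker ∂_2 − rank ∂_3 = (6 − 6) − 0 = 0, and there is no ∂_3, so H_2 ≅ 0.

H_0 ≅ Z,  H_1 ≅ Z,  H_2 = 0.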